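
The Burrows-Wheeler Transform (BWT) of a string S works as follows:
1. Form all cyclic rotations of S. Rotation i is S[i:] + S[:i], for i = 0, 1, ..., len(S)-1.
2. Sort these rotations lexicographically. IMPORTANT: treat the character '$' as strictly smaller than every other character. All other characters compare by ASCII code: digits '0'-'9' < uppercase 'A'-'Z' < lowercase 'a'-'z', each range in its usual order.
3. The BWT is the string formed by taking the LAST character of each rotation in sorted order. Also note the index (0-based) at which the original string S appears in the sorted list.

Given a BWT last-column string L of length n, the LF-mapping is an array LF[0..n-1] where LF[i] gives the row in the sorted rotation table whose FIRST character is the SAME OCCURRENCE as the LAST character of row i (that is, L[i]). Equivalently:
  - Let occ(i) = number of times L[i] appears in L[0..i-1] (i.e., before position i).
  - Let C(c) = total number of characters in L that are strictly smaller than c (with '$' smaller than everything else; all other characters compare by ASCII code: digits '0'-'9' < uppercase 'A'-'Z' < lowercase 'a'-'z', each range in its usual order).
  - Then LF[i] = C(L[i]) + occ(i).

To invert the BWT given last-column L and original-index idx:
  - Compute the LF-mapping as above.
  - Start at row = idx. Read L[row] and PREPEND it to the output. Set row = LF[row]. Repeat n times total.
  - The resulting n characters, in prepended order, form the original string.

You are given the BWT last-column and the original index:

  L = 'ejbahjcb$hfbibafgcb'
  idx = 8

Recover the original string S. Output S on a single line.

Answer: cbgifhcjabahbbjbfe$

Derivation:
LF mapping: 10 17 3 1 14 18 8 4 0 15 11 5 16 6 2 12 13 9 7
Walk LF starting at row 8, prepending L[row]:
  step 1: row=8, L[8]='$', prepend. Next row=LF[8]=0
  step 2: row=0, L[0]='e', prepend. Next row=LF[0]=10
  step 3: row=10, L[10]='f', prepend. Next row=LF[10]=11
  step 4: row=11, L[11]='b', prepend. Next row=LF[11]=5
  step 5: row=5, L[5]='j', prepend. Next row=LF[5]=18
  step 6: row=18, L[18]='b', prepend. Next row=LF[18]=7
  step 7: row=7, L[7]='b', prepend. Next row=LF[7]=4
  step 8: row=4, L[4]='h', prepend. Next row=LF[4]=14
  step 9: row=14, L[14]='a', prepend. Next row=LF[14]=2
  step 10: row=2, L[2]='b', prepend. Next row=LF[2]=3
  step 11: row=3, L[3]='a', prepend. Next row=LF[3]=1
  step 12: row=1, L[1]='j', prepend. Next row=LF[1]=17
  step 13: row=17, L[17]='c', prepend. Next row=LF[17]=9
  step 14: row=9, L[9]='h', prepend. Next row=LF[9]=15
  step 15: row=15, L[15]='f', prepend. Next row=LF[15]=12
  step 16: row=12, L[12]='i', prepend. Next row=LF[12]=16
  step 17: row=16, L[16]='g', prepend. Next row=LF[16]=13
  step 18: row=13, L[13]='b', prepend. Next row=LF[13]=6
  step 19: row=6, L[6]='c', prepend. Next row=LF[6]=8
Reversed output: cbgifhcjabahbbjbfe$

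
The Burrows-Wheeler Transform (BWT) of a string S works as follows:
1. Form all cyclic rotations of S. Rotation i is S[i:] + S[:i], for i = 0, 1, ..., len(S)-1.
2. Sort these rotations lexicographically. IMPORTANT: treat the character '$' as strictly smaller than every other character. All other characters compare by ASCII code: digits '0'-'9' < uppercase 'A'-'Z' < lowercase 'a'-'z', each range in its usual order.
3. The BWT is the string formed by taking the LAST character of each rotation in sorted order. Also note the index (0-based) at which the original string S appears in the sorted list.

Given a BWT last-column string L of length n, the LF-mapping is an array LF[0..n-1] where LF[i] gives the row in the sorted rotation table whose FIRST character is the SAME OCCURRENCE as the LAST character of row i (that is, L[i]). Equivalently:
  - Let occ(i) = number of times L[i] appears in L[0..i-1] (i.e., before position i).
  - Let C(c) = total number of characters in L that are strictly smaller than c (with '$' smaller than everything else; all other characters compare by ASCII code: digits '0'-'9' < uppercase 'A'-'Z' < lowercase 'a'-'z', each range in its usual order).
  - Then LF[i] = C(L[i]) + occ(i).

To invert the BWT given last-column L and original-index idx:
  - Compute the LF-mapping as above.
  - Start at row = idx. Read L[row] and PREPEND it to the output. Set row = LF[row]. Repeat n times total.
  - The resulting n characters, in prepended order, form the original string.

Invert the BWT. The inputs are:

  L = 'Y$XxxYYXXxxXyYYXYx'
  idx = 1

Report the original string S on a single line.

Answer: XXYXxYxYxXYxyxXYY$

Derivation:
LF mapping: 6 0 1 12 13 7 8 2 3 14 15 4 17 9 10 5 11 16
Walk LF starting at row 1, prepending L[row]:
  step 1: row=1, L[1]='$', prepend. Next row=LF[1]=0
  step 2: row=0, L[0]='Y', prepend. Next row=LF[0]=6
  step 3: row=6, L[6]='Y', prepend. Next row=LF[6]=8
  step 4: row=8, L[8]='X', prepend. Next row=LF[8]=3
  step 5: row=3, L[3]='x', prepend. Next row=LF[3]=12
  step 6: row=12, L[12]='y', prepend. Next row=LF[12]=17
  step 7: row=17, L[17]='x', prepend. Next row=LF[17]=16
  step 8: row=16, L[16]='Y', prepend. Next row=LF[16]=11
  step 9: row=11, L[11]='X', prepend. Next row=LF[11]=4
  step 10: row=4, L[4]='x', prepend. Next row=LF[4]=13
  step 11: row=13, L[13]='Y', prepend. Next row=LF[13]=9
  step 12: row=9, L[9]='x', prepend. Next row=LF[9]=14
  step 13: row=14, L[14]='Y', prepend. Next row=LF[14]=10
  step 14: row=10, L[10]='x', prepend. Next row=LF[10]=15
  step 15: row=15, L[15]='X', prepend. Next row=LF[15]=5
  step 16: row=5, L[5]='Y', prepend. Next row=LF[5]=7
  step 17: row=7, L[7]='X', prepend. Next row=LF[7]=2
  step 18: row=2, L[2]='X', prepend. Next row=LF[2]=1
Reversed output: XXYXxYxYxXYxyxXYY$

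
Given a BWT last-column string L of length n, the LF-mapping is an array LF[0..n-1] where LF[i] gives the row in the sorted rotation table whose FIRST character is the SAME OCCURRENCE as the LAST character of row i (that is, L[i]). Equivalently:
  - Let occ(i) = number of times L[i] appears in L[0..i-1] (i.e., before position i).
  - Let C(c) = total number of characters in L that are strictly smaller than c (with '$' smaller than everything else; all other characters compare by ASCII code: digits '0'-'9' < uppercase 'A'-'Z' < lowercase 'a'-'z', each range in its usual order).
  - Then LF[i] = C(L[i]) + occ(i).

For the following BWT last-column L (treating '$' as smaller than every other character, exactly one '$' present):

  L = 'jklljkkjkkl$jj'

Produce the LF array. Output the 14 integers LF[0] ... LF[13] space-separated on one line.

Answer: 1 6 11 12 2 7 8 3 9 10 13 0 4 5

Derivation:
Char counts: '$':1, 'j':5, 'k':5, 'l':3
C (first-col start): C('$')=0, C('j')=1, C('k')=6, C('l')=11
L[0]='j': occ=0, LF[0]=C('j')+0=1+0=1
L[1]='k': occ=0, LF[1]=C('k')+0=6+0=6
L[2]='l': occ=0, LF[2]=C('l')+0=11+0=11
L[3]='l': occ=1, LF[3]=C('l')+1=11+1=12
L[4]='j': occ=1, LF[4]=C('j')+1=1+1=2
L[5]='k': occ=1, LF[5]=C('k')+1=6+1=7
L[6]='k': occ=2, LF[6]=C('k')+2=6+2=8
L[7]='j': occ=2, LF[7]=C('j')+2=1+2=3
L[8]='k': occ=3, LF[8]=C('k')+3=6+3=9
L[9]='k': occ=4, LF[9]=C('k')+4=6+4=10
L[10]='l': occ=2, LF[10]=C('l')+2=11+2=13
L[11]='$': occ=0, LF[11]=C('$')+0=0+0=0
L[12]='j': occ=3, LF[12]=C('j')+3=1+3=4
L[13]='j': occ=4, LF[13]=C('j')+4=1+4=5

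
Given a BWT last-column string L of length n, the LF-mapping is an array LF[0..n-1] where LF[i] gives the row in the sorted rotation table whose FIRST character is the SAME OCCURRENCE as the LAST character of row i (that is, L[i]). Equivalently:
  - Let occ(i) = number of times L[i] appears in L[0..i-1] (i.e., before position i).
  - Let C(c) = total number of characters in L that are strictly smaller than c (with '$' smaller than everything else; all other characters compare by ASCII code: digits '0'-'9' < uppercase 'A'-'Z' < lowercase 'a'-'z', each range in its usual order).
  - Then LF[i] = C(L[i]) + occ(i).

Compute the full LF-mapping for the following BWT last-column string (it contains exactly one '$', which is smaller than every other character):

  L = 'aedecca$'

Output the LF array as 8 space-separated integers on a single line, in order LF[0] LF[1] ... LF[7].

Char counts: '$':1, 'a':2, 'c':2, 'd':1, 'e':2
C (first-col start): C('$')=0, C('a')=1, C('c')=3, C('d')=5, C('e')=6
L[0]='a': occ=0, LF[0]=C('a')+0=1+0=1
L[1]='e': occ=0, LF[1]=C('e')+0=6+0=6
L[2]='d': occ=0, LF[2]=C('d')+0=5+0=5
L[3]='e': occ=1, LF[3]=C('e')+1=6+1=7
L[4]='c': occ=0, LF[4]=C('c')+0=3+0=3
L[5]='c': occ=1, LF[5]=C('c')+1=3+1=4
L[6]='a': occ=1, LF[6]=C('a')+1=1+1=2
L[7]='$': occ=0, LF[7]=C('$')+0=0+0=0

Answer: 1 6 5 7 3 4 2 0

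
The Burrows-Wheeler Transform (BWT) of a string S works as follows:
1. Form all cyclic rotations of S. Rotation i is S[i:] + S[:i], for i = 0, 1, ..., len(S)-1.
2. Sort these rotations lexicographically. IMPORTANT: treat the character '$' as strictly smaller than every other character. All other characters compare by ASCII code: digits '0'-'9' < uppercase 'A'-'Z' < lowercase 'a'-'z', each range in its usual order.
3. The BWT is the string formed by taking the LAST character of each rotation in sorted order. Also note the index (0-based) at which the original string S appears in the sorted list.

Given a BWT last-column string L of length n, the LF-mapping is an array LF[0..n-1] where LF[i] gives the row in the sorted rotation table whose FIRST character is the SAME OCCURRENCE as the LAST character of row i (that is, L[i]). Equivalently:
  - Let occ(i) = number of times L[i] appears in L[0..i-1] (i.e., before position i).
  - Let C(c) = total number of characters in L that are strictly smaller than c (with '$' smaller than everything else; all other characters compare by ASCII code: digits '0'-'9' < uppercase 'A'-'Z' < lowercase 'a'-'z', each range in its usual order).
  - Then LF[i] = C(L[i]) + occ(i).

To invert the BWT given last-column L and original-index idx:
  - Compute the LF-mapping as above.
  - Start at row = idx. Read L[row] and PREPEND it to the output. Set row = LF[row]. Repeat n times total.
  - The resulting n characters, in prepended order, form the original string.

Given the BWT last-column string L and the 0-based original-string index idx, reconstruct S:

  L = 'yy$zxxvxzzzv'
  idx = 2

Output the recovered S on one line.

LF mapping: 6 7 0 8 3 4 1 5 9 10 11 2
Walk LF starting at row 2, prepending L[row]:
  step 1: row=2, L[2]='$', prepend. Next row=LF[2]=0
  step 2: row=0, L[0]='y', prepend. Next row=LF[0]=6
  step 3: row=6, L[6]='v', prepend. Next row=LF[6]=1
  step 4: row=1, L[1]='y', prepend. Next row=LF[1]=7
  step 5: row=7, L[7]='x', prepend. Next row=LF[7]=5
  step 6: row=5, L[5]='x', prepend. Next row=LF[5]=4
  step 7: row=4, L[4]='x', prepend. Next row=LF[4]=3
  step 8: row=3, L[3]='z', prepend. Next row=LF[3]=8
  step 9: row=8, L[8]='z', prepend. Next row=LF[8]=9
  step 10: row=9, L[9]='z', prepend. Next row=LF[9]=10
  step 11: row=10, L[10]='z', prepend. Next row=LF[10]=11
  step 12: row=11, L[11]='v', prepend. Next row=LF[11]=2
Reversed output: vzzzzxxxyvy$

Answer: vzzzzxxxyvy$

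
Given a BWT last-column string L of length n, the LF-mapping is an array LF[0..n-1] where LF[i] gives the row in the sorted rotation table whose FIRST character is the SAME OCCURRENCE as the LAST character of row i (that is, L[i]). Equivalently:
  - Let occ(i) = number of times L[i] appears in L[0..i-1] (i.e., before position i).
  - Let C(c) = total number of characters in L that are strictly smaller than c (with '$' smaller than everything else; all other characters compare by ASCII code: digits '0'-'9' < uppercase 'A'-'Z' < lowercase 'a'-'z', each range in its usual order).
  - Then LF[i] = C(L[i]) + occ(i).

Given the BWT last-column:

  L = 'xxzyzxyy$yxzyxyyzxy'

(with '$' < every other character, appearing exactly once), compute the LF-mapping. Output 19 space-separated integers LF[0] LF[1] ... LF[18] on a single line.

Answer: 1 2 15 7 16 3 8 9 0 10 4 17 11 5 12 13 18 6 14

Derivation:
Char counts: '$':1, 'x':6, 'y':8, 'z':4
C (first-col start): C('$')=0, C('x')=1, C('y')=7, C('z')=15
L[0]='x': occ=0, LF[0]=C('x')+0=1+0=1
L[1]='x': occ=1, LF[1]=C('x')+1=1+1=2
L[2]='z': occ=0, LF[2]=C('z')+0=15+0=15
L[3]='y': occ=0, LF[3]=C('y')+0=7+0=7
L[4]='z': occ=1, LF[4]=C('z')+1=15+1=16
L[5]='x': occ=2, LF[5]=C('x')+2=1+2=3
L[6]='y': occ=1, LF[6]=C('y')+1=7+1=8
L[7]='y': occ=2, LF[7]=C('y')+2=7+2=9
L[8]='$': occ=0, LF[8]=C('$')+0=0+0=0
L[9]='y': occ=3, LF[9]=C('y')+3=7+3=10
L[10]='x': occ=3, LF[10]=C('x')+3=1+3=4
L[11]='z': occ=2, LF[11]=C('z')+2=15+2=17
L[12]='y': occ=4, LF[12]=C('y')+4=7+4=11
L[13]='x': occ=4, LF[13]=C('x')+4=1+4=5
L[14]='y': occ=5, LF[14]=C('y')+5=7+5=12
L[15]='y': occ=6, LF[15]=C('y')+6=7+6=13
L[16]='z': occ=3, LF[16]=C('z')+3=15+3=18
L[17]='x': occ=5, LF[17]=C('x')+5=1+5=6
L[18]='y': occ=7, LF[18]=C('y')+7=7+7=14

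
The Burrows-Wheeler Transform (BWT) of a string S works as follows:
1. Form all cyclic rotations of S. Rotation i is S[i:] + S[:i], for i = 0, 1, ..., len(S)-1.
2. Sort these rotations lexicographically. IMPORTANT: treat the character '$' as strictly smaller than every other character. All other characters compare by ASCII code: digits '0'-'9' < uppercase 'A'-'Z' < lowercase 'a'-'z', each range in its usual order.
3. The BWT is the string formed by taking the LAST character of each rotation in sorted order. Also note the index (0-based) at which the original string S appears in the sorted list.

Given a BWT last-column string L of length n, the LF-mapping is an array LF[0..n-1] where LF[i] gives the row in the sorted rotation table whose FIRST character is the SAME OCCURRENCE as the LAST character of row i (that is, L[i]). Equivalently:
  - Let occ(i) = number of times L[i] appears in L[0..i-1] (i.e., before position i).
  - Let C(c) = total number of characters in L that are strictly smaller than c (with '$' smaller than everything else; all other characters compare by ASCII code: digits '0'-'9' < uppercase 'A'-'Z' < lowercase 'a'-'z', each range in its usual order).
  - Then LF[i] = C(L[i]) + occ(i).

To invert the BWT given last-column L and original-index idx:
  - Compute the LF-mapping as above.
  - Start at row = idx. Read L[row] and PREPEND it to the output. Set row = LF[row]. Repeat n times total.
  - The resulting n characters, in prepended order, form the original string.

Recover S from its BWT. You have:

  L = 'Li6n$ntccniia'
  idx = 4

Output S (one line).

Answer: cincinnati6L$

Derivation:
LF mapping: 2 6 1 9 0 10 12 4 5 11 7 8 3
Walk LF starting at row 4, prepending L[row]:
  step 1: row=4, L[4]='$', prepend. Next row=LF[4]=0
  step 2: row=0, L[0]='L', prepend. Next row=LF[0]=2
  step 3: row=2, L[2]='6', prepend. Next row=LF[2]=1
  step 4: row=1, L[1]='i', prepend. Next row=LF[1]=6
  step 5: row=6, L[6]='t', prepend. Next row=LF[6]=12
  step 6: row=12, L[12]='a', prepend. Next row=LF[12]=3
  step 7: row=3, L[3]='n', prepend. Next row=LF[3]=9
  step 8: row=9, L[9]='n', prepend. Next row=LF[9]=11
  step 9: row=11, L[11]='i', prepend. Next row=LF[11]=8
  step 10: row=8, L[8]='c', prepend. Next row=LF[8]=5
  step 11: row=5, L[5]='n', prepend. Next row=LF[5]=10
  step 12: row=10, L[10]='i', prepend. Next row=LF[10]=7
  step 13: row=7, L[7]='c', prepend. Next row=LF[7]=4
Reversed output: cincinnati6L$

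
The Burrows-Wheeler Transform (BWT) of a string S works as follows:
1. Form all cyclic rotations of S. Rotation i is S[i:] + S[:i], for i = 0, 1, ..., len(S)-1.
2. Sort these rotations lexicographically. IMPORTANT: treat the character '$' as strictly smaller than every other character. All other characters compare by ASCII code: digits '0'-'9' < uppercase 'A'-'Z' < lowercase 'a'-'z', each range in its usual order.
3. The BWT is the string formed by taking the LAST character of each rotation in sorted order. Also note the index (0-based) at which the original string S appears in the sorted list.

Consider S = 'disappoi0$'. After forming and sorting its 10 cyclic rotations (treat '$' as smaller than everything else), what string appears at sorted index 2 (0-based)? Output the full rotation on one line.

Answer: appoi0$dis

Derivation:
All 10 rotations (rotation i = S[i:]+S[:i]):
  rot[0] = disappoi0$
  rot[1] = isappoi0$d
  rot[2] = sappoi0$di
  rot[3] = appoi0$dis
  rot[4] = ppoi0$disa
  rot[5] = poi0$disap
  rot[6] = oi0$disapp
  rot[7] = i0$disappo
  rot[8] = 0$disappoi
  rot[9] = $disappoi0
Sorted (with $ < everything):
  sorted[0] = $disappoi0
  sorted[1] = 0$disappoi
  sorted[2] = appoi0$dis
  sorted[3] = disappoi0$
  sorted[4] = i0$disappo
  sorted[5] = isappoi0$d
  sorted[6] = oi0$disapp
  sorted[7] = poi0$disap
  sorted[8] = ppoi0$disa
  sorted[9] = sappoi0$di
sorted[2] = appoi0$dis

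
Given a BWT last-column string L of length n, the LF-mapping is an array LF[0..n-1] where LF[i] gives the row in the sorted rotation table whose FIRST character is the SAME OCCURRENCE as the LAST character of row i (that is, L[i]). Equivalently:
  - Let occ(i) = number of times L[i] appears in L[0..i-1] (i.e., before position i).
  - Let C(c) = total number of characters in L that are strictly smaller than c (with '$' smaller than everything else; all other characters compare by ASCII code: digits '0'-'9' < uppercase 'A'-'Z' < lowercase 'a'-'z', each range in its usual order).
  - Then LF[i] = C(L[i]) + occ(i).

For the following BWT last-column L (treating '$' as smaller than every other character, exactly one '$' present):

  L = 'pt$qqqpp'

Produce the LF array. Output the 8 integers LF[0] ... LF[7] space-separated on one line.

Answer: 1 7 0 4 5 6 2 3

Derivation:
Char counts: '$':1, 'p':3, 'q':3, 't':1
C (first-col start): C('$')=0, C('p')=1, C('q')=4, C('t')=7
L[0]='p': occ=0, LF[0]=C('p')+0=1+0=1
L[1]='t': occ=0, LF[1]=C('t')+0=7+0=7
L[2]='$': occ=0, LF[2]=C('$')+0=0+0=0
L[3]='q': occ=0, LF[3]=C('q')+0=4+0=4
L[4]='q': occ=1, LF[4]=C('q')+1=4+1=5
L[5]='q': occ=2, LF[5]=C('q')+2=4+2=6
L[6]='p': occ=1, LF[6]=C('p')+1=1+1=2
L[7]='p': occ=2, LF[7]=C('p')+2=1+2=3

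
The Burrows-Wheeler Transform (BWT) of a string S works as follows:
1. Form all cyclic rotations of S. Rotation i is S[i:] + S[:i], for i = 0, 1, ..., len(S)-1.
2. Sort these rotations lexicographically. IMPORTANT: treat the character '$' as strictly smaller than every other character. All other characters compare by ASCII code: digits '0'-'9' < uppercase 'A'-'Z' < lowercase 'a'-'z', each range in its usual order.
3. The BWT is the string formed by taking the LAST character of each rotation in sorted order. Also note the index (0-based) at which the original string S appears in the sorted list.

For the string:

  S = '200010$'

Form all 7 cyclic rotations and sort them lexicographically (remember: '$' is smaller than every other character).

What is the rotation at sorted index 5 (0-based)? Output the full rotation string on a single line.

All 7 rotations (rotation i = S[i:]+S[:i]):
  rot[0] = 200010$
  rot[1] = 00010$2
  rot[2] = 0010$20
  rot[3] = 010$200
  rot[4] = 10$2000
  rot[5] = 0$20001
  rot[6] = $200010
Sorted (with $ < everything):
  sorted[0] = $200010
  sorted[1] = 0$20001
  sorted[2] = 00010$2
  sorted[3] = 0010$20
  sorted[4] = 010$200
  sorted[5] = 10$2000
  sorted[6] = 200010$
sorted[5] = 10$2000

Answer: 10$2000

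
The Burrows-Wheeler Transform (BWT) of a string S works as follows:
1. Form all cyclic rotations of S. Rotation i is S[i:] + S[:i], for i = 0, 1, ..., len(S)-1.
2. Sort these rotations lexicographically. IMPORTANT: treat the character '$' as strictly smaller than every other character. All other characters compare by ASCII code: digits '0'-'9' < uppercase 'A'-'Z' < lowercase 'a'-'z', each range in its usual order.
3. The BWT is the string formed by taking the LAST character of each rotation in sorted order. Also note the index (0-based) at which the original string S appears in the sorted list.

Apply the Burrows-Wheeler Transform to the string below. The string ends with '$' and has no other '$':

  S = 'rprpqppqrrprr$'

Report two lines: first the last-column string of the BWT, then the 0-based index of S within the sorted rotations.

All 14 rotations (rotation i = S[i:]+S[:i]):
  rot[0] = rprpqppqrrprr$
  rot[1] = prpqppqrrprr$r
  rot[2] = rpqppqrrprr$rp
  rot[3] = pqppqrrprr$rpr
  rot[4] = qppqrrprr$rprp
  rot[5] = ppqrrprr$rprpq
  rot[6] = pqrrprr$rprpqp
  rot[7] = qrrprr$rprpqpp
  rot[8] = rrprr$rprpqppq
  rot[9] = rprr$rprpqppqr
  rot[10] = prr$rprpqppqrr
  rot[11] = rr$rprpqppqrrp
  rot[12] = r$rprpqppqrrpr
  rot[13] = $rprpqppqrrprr
Sorted (with $ < everything):
  sorted[0] = $rprpqppqrrprr  (last char: 'r')
  sorted[1] = ppqrrprr$rprpq  (last char: 'q')
  sorted[2] = pqppqrrprr$rpr  (last char: 'r')
  sorted[3] = pqrrprr$rprpqp  (last char: 'p')
  sorted[4] = prpqppqrrprr$r  (last char: 'r')
  sorted[5] = prr$rprpqppqrr  (last char: 'r')
  sorted[6] = qppqrrprr$rprp  (last char: 'p')
  sorted[7] = qrrprr$rprpqpp  (last char: 'p')
  sorted[8] = r$rprpqppqrrpr  (last char: 'r')
  sorted[9] = rpqppqrrprr$rp  (last char: 'p')
  sorted[10] = rprpqppqrrprr$  (last char: '$')
  sorted[11] = rprr$rprpqppqr  (last char: 'r')
  sorted[12] = rr$rprpqppqrrp  (last char: 'p')
  sorted[13] = rrprr$rprpqppq  (last char: 'q')
Last column: rqrprrpprp$rpq
Original string S is at sorted index 10

Answer: rqrprrpprp$rpq
10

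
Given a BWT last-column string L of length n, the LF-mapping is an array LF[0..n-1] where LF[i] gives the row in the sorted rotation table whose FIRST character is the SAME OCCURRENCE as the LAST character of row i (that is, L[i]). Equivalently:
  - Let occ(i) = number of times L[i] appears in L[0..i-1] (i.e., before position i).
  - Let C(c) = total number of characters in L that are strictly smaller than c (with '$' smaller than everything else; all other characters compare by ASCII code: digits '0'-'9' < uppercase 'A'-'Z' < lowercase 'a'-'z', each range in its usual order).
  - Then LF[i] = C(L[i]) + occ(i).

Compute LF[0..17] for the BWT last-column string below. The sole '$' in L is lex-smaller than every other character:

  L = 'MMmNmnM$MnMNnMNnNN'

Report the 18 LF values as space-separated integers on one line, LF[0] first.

Answer: 1 2 12 7 13 14 3 0 4 15 5 8 16 6 9 17 10 11

Derivation:
Char counts: '$':1, 'M':6, 'N':5, 'm':2, 'n':4
C (first-col start): C('$')=0, C('M')=1, C('N')=7, C('m')=12, C('n')=14
L[0]='M': occ=0, LF[0]=C('M')+0=1+0=1
L[1]='M': occ=1, LF[1]=C('M')+1=1+1=2
L[2]='m': occ=0, LF[2]=C('m')+0=12+0=12
L[3]='N': occ=0, LF[3]=C('N')+0=7+0=7
L[4]='m': occ=1, LF[4]=C('m')+1=12+1=13
L[5]='n': occ=0, LF[5]=C('n')+0=14+0=14
L[6]='M': occ=2, LF[6]=C('M')+2=1+2=3
L[7]='$': occ=0, LF[7]=C('$')+0=0+0=0
L[8]='M': occ=3, LF[8]=C('M')+3=1+3=4
L[9]='n': occ=1, LF[9]=C('n')+1=14+1=15
L[10]='M': occ=4, LF[10]=C('M')+4=1+4=5
L[11]='N': occ=1, LF[11]=C('N')+1=7+1=8
L[12]='n': occ=2, LF[12]=C('n')+2=14+2=16
L[13]='M': occ=5, LF[13]=C('M')+5=1+5=6
L[14]='N': occ=2, LF[14]=C('N')+2=7+2=9
L[15]='n': occ=3, LF[15]=C('n')+3=14+3=17
L[16]='N': occ=3, LF[16]=C('N')+3=7+3=10
L[17]='N': occ=4, LF[17]=C('N')+4=7+4=11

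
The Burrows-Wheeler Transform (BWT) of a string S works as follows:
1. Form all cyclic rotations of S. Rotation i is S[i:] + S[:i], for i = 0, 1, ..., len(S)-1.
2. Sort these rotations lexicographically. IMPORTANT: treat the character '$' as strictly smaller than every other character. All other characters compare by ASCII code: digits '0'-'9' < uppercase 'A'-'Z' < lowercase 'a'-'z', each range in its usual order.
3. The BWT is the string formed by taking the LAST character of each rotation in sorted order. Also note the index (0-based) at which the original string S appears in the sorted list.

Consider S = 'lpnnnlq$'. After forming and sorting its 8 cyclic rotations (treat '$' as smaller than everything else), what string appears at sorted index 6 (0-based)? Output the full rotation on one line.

All 8 rotations (rotation i = S[i:]+S[:i]):
  rot[0] = lpnnnlq$
  rot[1] = pnnnlq$l
  rot[2] = nnnlq$lp
  rot[3] = nnlq$lpn
  rot[4] = nlq$lpnn
  rot[5] = lq$lpnnn
  rot[6] = q$lpnnnl
  rot[7] = $lpnnnlq
Sorted (with $ < everything):
  sorted[0] = $lpnnnlq
  sorted[1] = lpnnnlq$
  sorted[2] = lq$lpnnn
  sorted[3] = nlq$lpnn
  sorted[4] = nnlq$lpn
  sorted[5] = nnnlq$lp
  sorted[6] = pnnnlq$l
  sorted[7] = q$lpnnnl
sorted[6] = pnnnlq$l

Answer: pnnnlq$l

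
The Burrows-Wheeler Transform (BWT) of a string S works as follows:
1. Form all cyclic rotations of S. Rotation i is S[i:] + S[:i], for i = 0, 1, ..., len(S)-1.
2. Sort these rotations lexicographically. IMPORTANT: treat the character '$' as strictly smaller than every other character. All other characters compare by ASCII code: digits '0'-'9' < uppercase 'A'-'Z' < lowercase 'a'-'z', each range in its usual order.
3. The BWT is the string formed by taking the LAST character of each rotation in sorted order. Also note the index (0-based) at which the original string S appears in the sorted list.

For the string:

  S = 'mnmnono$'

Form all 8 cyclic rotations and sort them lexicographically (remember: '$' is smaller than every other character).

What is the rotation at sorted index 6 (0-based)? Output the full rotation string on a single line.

Answer: o$mnmnon

Derivation:
All 8 rotations (rotation i = S[i:]+S[:i]):
  rot[0] = mnmnono$
  rot[1] = nmnono$m
  rot[2] = mnono$mn
  rot[3] = nono$mnm
  rot[4] = ono$mnmn
  rot[5] = no$mnmno
  rot[6] = o$mnmnon
  rot[7] = $mnmnono
Sorted (with $ < everything):
  sorted[0] = $mnmnono
  sorted[1] = mnmnono$
  sorted[2] = mnono$mn
  sorted[3] = nmnono$m
  sorted[4] = no$mnmno
  sorted[5] = nono$mnm
  sorted[6] = o$mnmnon
  sorted[7] = ono$mnmn
sorted[6] = o$mnmnon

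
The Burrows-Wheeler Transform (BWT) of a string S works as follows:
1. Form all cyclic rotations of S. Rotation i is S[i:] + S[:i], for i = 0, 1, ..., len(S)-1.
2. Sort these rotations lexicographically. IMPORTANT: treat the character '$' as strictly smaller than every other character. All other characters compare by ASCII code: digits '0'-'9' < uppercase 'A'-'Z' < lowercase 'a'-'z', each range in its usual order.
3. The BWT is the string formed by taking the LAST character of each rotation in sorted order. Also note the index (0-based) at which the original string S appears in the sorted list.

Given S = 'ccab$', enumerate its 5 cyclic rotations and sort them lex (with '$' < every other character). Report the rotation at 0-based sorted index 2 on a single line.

All 5 rotations (rotation i = S[i:]+S[:i]):
  rot[0] = ccab$
  rot[1] = cab$c
  rot[2] = ab$cc
  rot[3] = b$cca
  rot[4] = $ccab
Sorted (with $ < everything):
  sorted[0] = $ccab
  sorted[1] = ab$cc
  sorted[2] = b$cca
  sorted[3] = cab$c
  sorted[4] = ccab$
sorted[2] = b$cca

Answer: b$cca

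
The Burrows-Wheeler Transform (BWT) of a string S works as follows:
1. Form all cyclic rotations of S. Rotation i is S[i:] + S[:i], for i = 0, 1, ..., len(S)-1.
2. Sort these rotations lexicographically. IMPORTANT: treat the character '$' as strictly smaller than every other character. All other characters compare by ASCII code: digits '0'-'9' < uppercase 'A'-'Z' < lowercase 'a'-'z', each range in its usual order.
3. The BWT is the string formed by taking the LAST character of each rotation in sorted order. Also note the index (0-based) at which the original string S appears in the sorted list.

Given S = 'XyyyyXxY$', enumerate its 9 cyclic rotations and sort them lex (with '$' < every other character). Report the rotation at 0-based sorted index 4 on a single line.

Answer: xY$XyyyyX

Derivation:
All 9 rotations (rotation i = S[i:]+S[:i]):
  rot[0] = XyyyyXxY$
  rot[1] = yyyyXxY$X
  rot[2] = yyyXxY$Xy
  rot[3] = yyXxY$Xyy
  rot[4] = yXxY$Xyyy
  rot[5] = XxY$Xyyyy
  rot[6] = xY$XyyyyX
  rot[7] = Y$XyyyyXx
  rot[8] = $XyyyyXxY
Sorted (with $ < everything):
  sorted[0] = $XyyyyXxY
  sorted[1] = XxY$Xyyyy
  sorted[2] = XyyyyXxY$
  sorted[3] = Y$XyyyyXx
  sorted[4] = xY$XyyyyX
  sorted[5] = yXxY$Xyyy
  sorted[6] = yyXxY$Xyy
  sorted[7] = yyyXxY$Xy
  sorted[8] = yyyyXxY$X
sorted[4] = xY$XyyyyX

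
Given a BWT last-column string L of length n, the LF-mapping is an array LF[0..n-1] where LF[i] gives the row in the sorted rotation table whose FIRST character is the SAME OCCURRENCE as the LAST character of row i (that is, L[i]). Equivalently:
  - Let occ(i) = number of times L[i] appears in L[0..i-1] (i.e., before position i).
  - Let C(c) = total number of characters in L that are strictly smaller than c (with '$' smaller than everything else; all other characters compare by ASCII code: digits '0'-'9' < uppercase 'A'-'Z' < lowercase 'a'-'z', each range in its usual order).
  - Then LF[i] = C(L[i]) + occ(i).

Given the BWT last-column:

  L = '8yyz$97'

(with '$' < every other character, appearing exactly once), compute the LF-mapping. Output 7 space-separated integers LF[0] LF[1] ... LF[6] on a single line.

Char counts: '$':1, '7':1, '8':1, '9':1, 'y':2, 'z':1
C (first-col start): C('$')=0, C('7')=1, C('8')=2, C('9')=3, C('y')=4, C('z')=6
L[0]='8': occ=0, LF[0]=C('8')+0=2+0=2
L[1]='y': occ=0, LF[1]=C('y')+0=4+0=4
L[2]='y': occ=1, LF[2]=C('y')+1=4+1=5
L[3]='z': occ=0, LF[3]=C('z')+0=6+0=6
L[4]='$': occ=0, LF[4]=C('$')+0=0+0=0
L[5]='9': occ=0, LF[5]=C('9')+0=3+0=3
L[6]='7': occ=0, LF[6]=C('7')+0=1+0=1

Answer: 2 4 5 6 0 3 1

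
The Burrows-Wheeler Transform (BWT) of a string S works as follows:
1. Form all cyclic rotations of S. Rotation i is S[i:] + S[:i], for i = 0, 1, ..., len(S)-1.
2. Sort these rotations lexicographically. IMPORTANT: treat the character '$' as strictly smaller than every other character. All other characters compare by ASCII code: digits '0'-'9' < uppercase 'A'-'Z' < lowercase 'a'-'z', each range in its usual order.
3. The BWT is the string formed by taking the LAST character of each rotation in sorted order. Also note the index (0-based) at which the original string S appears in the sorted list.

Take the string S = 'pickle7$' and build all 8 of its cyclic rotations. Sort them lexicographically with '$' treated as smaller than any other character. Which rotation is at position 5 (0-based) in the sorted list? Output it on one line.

Answer: kle7$pic

Derivation:
All 8 rotations (rotation i = S[i:]+S[:i]):
  rot[0] = pickle7$
  rot[1] = ickle7$p
  rot[2] = ckle7$pi
  rot[3] = kle7$pic
  rot[4] = le7$pick
  rot[5] = e7$pickl
  rot[6] = 7$pickle
  rot[7] = $pickle7
Sorted (with $ < everything):
  sorted[0] = $pickle7
  sorted[1] = 7$pickle
  sorted[2] = ckle7$pi
  sorted[3] = e7$pickl
  sorted[4] = ickle7$p
  sorted[5] = kle7$pic
  sorted[6] = le7$pick
  sorted[7] = pickle7$
sorted[5] = kle7$pic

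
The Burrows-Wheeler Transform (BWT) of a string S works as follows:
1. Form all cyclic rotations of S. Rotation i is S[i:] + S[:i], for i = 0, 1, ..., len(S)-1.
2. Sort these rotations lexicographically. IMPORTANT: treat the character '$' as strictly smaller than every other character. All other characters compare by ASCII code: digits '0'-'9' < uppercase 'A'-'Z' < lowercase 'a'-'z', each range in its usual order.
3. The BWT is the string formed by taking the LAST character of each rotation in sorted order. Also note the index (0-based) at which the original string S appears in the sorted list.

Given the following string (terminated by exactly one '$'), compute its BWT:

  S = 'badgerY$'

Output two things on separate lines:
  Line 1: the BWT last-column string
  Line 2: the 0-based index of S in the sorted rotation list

Answer: Yrb$agde
3

Derivation:
All 8 rotations (rotation i = S[i:]+S[:i]):
  rot[0] = badgerY$
  rot[1] = adgerY$b
  rot[2] = dgerY$ba
  rot[3] = gerY$bad
  rot[4] = erY$badg
  rot[5] = rY$badge
  rot[6] = Y$badger
  rot[7] = $badgerY
Sorted (with $ < everything):
  sorted[0] = $badgerY  (last char: 'Y')
  sorted[1] = Y$badger  (last char: 'r')
  sorted[2] = adgerY$b  (last char: 'b')
  sorted[3] = badgerY$  (last char: '$')
  sorted[4] = dgerY$ba  (last char: 'a')
  sorted[5] = erY$badg  (last char: 'g')
  sorted[6] = gerY$bad  (last char: 'd')
  sorted[7] = rY$badge  (last char: 'e')
Last column: Yrb$agde
Original string S is at sorted index 3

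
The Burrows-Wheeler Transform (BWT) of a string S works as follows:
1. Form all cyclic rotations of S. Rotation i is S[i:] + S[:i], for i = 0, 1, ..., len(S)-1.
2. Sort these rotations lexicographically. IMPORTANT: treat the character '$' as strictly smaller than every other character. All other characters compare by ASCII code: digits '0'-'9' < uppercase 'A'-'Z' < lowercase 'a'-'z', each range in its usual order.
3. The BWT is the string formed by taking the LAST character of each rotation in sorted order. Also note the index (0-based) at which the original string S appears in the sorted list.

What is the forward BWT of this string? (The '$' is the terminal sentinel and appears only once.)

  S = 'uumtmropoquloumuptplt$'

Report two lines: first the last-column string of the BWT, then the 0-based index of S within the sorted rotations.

Answer: tuptuurpltouomlmpquom$
21

Derivation:
All 22 rotations (rotation i = S[i:]+S[:i]):
  rot[0] = uumtmropoquloumuptplt$
  rot[1] = umtmropoquloumuptplt$u
  rot[2] = mtmropoquloumuptplt$uu
  rot[3] = tmropoquloumuptplt$uum
  rot[4] = mropoquloumuptplt$uumt
  rot[5] = ropoquloumuptplt$uumtm
  rot[6] = opoquloumuptplt$uumtmr
  rot[7] = poquloumuptplt$uumtmro
  rot[8] = oquloumuptplt$uumtmrop
  rot[9] = quloumuptplt$uumtmropo
  rot[10] = uloumuptplt$uumtmropoq
  rot[11] = loumuptplt$uumtmropoqu
  rot[12] = oumuptplt$uumtmropoqul
  rot[13] = umuptplt$uumtmropoqulo
  rot[14] = muptplt$uumtmropoqulou
  rot[15] = uptplt$uumtmropoquloum
  rot[16] = ptplt$uumtmropoquloumu
  rot[17] = tplt$uumtmropoquloumup
  rot[18] = plt$uumtmropoquloumupt
  rot[19] = lt$uumtmropoquloumuptp
  rot[20] = t$uumtmropoquloumuptpl
  rot[21] = $uumtmropoquloumuptplt
Sorted (with $ < everything):
  sorted[0] = $uumtmropoquloumuptplt  (last char: 't')
  sorted[1] = loumuptplt$uumtmropoqu  (last char: 'u')
  sorted[2] = lt$uumtmropoquloumuptp  (last char: 'p')
  sorted[3] = mropoquloumuptplt$uumt  (last char: 't')
  sorted[4] = mtmropoquloumuptplt$uu  (last char: 'u')
  sorted[5] = muptplt$uumtmropoqulou  (last char: 'u')
  sorted[6] = opoquloumuptplt$uumtmr  (last char: 'r')
  sorted[7] = oquloumuptplt$uumtmrop  (last char: 'p')
  sorted[8] = oumuptplt$uumtmropoqul  (last char: 'l')
  sorted[9] = plt$uumtmropoquloumupt  (last char: 't')
  sorted[10] = poquloumuptplt$uumtmro  (last char: 'o')
  sorted[11] = ptplt$uumtmropoquloumu  (last char: 'u')
  sorted[12] = quloumuptplt$uumtmropo  (last char: 'o')
  sorted[13] = ropoquloumuptplt$uumtm  (last char: 'm')
  sorted[14] = t$uumtmropoquloumuptpl  (last char: 'l')
  sorted[15] = tmropoquloumuptplt$uum  (last char: 'm')
  sorted[16] = tplt$uumtmropoquloumup  (last char: 'p')
  sorted[17] = uloumuptplt$uumtmropoq  (last char: 'q')
  sorted[18] = umtmropoquloumuptplt$u  (last char: 'u')
  sorted[19] = umuptplt$uumtmropoqulo  (last char: 'o')
  sorted[20] = uptplt$uumtmropoquloum  (last char: 'm')
  sorted[21] = uumtmropoquloumuptplt$  (last char: '$')
Last column: tuptuurpltouomlmpquom$
Original string S is at sorted index 21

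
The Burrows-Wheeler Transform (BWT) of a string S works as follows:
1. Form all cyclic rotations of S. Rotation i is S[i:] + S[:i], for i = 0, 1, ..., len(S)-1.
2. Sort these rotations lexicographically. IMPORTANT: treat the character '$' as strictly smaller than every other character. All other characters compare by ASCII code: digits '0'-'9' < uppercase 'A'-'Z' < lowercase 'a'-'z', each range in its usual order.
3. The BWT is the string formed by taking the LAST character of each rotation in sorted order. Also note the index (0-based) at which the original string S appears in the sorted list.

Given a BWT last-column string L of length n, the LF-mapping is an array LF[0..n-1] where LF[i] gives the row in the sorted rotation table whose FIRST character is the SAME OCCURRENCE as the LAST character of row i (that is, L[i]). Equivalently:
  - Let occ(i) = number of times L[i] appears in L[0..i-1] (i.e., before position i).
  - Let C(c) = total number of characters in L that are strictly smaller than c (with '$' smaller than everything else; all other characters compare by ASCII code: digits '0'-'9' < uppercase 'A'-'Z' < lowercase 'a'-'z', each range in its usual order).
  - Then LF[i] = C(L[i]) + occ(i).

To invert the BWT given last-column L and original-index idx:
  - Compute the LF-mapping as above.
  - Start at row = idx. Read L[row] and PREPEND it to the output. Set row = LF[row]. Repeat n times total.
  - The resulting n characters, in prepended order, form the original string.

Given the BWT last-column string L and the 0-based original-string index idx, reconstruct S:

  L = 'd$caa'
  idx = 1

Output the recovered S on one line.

LF mapping: 4 0 3 1 2
Walk LF starting at row 1, prepending L[row]:
  step 1: row=1, L[1]='$', prepend. Next row=LF[1]=0
  step 2: row=0, L[0]='d', prepend. Next row=LF[0]=4
  step 3: row=4, L[4]='a', prepend. Next row=LF[4]=2
  step 4: row=2, L[2]='c', prepend. Next row=LF[2]=3
  step 5: row=3, L[3]='a', prepend. Next row=LF[3]=1
Reversed output: acad$

Answer: acad$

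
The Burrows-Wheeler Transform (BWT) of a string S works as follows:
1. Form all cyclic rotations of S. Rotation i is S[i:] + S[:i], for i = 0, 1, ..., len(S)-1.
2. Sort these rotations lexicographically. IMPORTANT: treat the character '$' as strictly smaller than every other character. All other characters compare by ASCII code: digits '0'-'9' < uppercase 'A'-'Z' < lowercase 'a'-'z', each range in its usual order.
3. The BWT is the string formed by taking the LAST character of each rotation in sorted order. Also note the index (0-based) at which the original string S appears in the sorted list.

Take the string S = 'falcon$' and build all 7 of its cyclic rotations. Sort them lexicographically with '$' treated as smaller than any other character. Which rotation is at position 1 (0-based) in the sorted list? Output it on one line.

Answer: alcon$f

Derivation:
All 7 rotations (rotation i = S[i:]+S[:i]):
  rot[0] = falcon$
  rot[1] = alcon$f
  rot[2] = lcon$fa
  rot[3] = con$fal
  rot[4] = on$falc
  rot[5] = n$falco
  rot[6] = $falcon
Sorted (with $ < everything):
  sorted[0] = $falcon
  sorted[1] = alcon$f
  sorted[2] = con$fal
  sorted[3] = falcon$
  sorted[4] = lcon$fa
  sorted[5] = n$falco
  sorted[6] = on$falc
sorted[1] = alcon$f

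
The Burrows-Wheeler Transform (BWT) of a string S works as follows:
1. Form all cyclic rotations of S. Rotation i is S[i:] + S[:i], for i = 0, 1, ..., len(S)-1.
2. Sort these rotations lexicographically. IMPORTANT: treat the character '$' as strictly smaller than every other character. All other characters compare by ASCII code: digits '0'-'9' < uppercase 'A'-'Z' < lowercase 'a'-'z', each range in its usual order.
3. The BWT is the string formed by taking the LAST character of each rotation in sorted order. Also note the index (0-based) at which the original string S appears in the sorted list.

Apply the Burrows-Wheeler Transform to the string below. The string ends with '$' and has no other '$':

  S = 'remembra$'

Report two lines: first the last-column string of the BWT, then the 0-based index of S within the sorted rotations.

Answer: armmreeb$
8

Derivation:
All 9 rotations (rotation i = S[i:]+S[:i]):
  rot[0] = remembra$
  rot[1] = emembra$r
  rot[2] = membra$re
  rot[3] = embra$rem
  rot[4] = mbra$reme
  rot[5] = bra$remem
  rot[6] = ra$rememb
  rot[7] = a$remembr
  rot[8] = $remembra
Sorted (with $ < everything):
  sorted[0] = $remembra  (last char: 'a')
  sorted[1] = a$remembr  (last char: 'r')
  sorted[2] = bra$remem  (last char: 'm')
  sorted[3] = embra$rem  (last char: 'm')
  sorted[4] = emembra$r  (last char: 'r')
  sorted[5] = mbra$reme  (last char: 'e')
  sorted[6] = membra$re  (last char: 'e')
  sorted[7] = ra$rememb  (last char: 'b')
  sorted[8] = remembra$  (last char: '$')
Last column: armmreeb$
Original string S is at sorted index 8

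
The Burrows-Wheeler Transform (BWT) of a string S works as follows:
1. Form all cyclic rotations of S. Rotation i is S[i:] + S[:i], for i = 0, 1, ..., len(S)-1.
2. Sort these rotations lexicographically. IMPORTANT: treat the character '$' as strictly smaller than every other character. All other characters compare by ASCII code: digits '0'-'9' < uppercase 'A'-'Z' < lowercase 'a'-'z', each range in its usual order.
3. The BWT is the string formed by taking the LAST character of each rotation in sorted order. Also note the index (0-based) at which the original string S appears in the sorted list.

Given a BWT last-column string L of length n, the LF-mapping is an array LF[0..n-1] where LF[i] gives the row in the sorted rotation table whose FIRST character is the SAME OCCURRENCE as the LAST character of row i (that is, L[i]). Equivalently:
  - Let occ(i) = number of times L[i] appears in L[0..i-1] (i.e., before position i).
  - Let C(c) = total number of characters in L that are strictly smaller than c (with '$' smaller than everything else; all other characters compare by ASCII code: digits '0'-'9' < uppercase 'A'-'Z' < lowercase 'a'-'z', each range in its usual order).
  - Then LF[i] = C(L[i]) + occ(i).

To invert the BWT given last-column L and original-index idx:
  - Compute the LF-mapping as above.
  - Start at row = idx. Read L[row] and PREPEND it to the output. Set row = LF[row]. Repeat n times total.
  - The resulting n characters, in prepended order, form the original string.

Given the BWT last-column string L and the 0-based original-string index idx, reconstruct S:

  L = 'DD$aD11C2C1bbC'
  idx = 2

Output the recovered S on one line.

LF mapping: 8 9 0 11 10 1 2 5 4 6 3 12 13 7
Walk LF starting at row 2, prepending L[row]:
  step 1: row=2, L[2]='$', prepend. Next row=LF[2]=0
  step 2: row=0, L[0]='D', prepend. Next row=LF[0]=8
  step 3: row=8, L[8]='2', prepend. Next row=LF[8]=4
  step 4: row=4, L[4]='D', prepend. Next row=LF[4]=10
  step 5: row=10, L[10]='1', prepend. Next row=LF[10]=3
  step 6: row=3, L[3]='a', prepend. Next row=LF[3]=11
  step 7: row=11, L[11]='b', prepend. Next row=LF[11]=12
  step 8: row=12, L[12]='b', prepend. Next row=LF[12]=13
  step 9: row=13, L[13]='C', prepend. Next row=LF[13]=7
  step 10: row=7, L[7]='C', prepend. Next row=LF[7]=5
  step 11: row=5, L[5]='1', prepend. Next row=LF[5]=1
  step 12: row=1, L[1]='D', prepend. Next row=LF[1]=9
  step 13: row=9, L[9]='C', prepend. Next row=LF[9]=6
  step 14: row=6, L[6]='1', prepend. Next row=LF[6]=2
Reversed output: 1CD1CCbba1D2D$

Answer: 1CD1CCbba1D2D$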